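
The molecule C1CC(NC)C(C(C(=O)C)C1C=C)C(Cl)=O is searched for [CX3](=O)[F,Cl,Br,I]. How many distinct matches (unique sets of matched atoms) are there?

[CX3](=O)[F,Cl,Br,I] is the SMARTS for an acyl halide: a carbonyl carbon bonded to a halogen.
Exactly one fragment in the molecule meets all constraints, giving 1 match.

1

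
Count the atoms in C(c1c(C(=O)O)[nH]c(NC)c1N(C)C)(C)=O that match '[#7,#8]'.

6

Check the 16 heavy atoms by environment: 1× n (aromatic) → match; 4× c (aromatic) → no; 6× C → no; 3× O → match; 2× N → match.
Summing the matching environments: 1 + 3 + 2 = 6 matching atoms.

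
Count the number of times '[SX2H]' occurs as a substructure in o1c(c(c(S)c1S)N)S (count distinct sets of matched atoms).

3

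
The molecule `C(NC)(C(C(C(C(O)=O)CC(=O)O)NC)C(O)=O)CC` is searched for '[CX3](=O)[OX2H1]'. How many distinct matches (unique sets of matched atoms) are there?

[CX3](=O)[OX2H1] is the SMARTS for a carboxylic acid: an sp2 carbon double-bonded to O and single-bonded to an -OH oxygen.
The molecule carries 3 separate instances of a carboxylic acid group (-C(=O)OH) meeting every constraint; each maps to a distinct set of atoms, giving 3 matches.

3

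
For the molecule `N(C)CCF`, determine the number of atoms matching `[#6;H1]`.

0

Check the 5 heavy atoms by environment: 2× C (H2) → no; 1× N (H1) → no; 1× C (H3) → no; 1× F (H0) → no.
No environment satisfies the query, so 0 matching atoms.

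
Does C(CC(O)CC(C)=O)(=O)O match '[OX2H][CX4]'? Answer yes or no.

Yes

The pattern [OX2H][CX4] describes a hydroxyl oxygen bound to an sp3 (X4) carbon — an aliphatic alcohol.
The molecule carries a hydroxyl group (-OH), whose atoms satisfy every constraint of the query, so the pattern matches.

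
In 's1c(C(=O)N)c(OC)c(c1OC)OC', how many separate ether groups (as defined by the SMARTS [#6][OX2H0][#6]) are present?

3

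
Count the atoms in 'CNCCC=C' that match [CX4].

3

Check the 6 heavy atoms by environment: 3× C (X4) → match; 2× C (X3) → no; 1× N (X3) → no.
That gives 3 matching atoms.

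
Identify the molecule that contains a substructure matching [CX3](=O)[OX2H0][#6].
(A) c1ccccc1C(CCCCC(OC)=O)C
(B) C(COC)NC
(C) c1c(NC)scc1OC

A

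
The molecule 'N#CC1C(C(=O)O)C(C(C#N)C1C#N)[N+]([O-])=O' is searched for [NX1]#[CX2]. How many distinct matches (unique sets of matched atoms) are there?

[NX1]#[CX2] is the SMARTS for a nitrile: a nitrogen triple-bonded to a two-connected carbon.
The molecule carries 3 separate instances of a nitrile (-C#N) meeting every constraint; each maps to a distinct set of atoms, giving 3 matches.

3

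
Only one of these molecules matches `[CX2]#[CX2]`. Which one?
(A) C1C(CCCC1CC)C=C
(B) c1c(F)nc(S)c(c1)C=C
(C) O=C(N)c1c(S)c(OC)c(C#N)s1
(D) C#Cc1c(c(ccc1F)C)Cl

D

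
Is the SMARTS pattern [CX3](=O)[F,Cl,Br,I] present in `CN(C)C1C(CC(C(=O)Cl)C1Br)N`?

The pattern [CX3](=O)[F,Cl,Br,I] describes a carbonyl carbon bonded to a halogen — an acyl halide.
The molecule carries an acyl chloride (-C(=O)Cl), whose atoms satisfy every constraint of the query, so the pattern matches.

Yes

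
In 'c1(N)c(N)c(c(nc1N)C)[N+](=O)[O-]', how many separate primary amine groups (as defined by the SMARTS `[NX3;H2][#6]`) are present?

3

[NX3;H2][#6] is the SMARTS for a primary amine: a trivalent nitrogen with two H attached to carbon.
The molecule carries 3 separate instances of a primary amino group (-NH2) meeting every constraint; each maps to a distinct set of atoms, giving 3 matches.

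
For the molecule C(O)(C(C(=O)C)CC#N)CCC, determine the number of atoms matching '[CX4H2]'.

3

Check the 12 heavy atoms by environment: 2× C (H3, X4) → no; 3× C (H2, X4) → match; 2× C (H1, X4) → no; 1× O (H1, X2) → no; 1× C (H0, X3) → no; 1× O (H0, X1) → no; 1× C (H0, X2) → no; 1× N (H0, X1) → no.
That gives 3 matching atoms.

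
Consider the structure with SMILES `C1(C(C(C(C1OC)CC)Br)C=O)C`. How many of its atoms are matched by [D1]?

The query [D1] means: atom with exactly one heavy-atom neighbour (degree 1).
Check the 13 heavy atoms by environment: 5× C (D3) → no; 2× C (D2) → no; 3× C (D1) → match; 1× Br (D1) → match; 1× O (D1) → match; 1× O (D2) → no.
Summing the matching environments: 3 + 1 + 1 = 5 matching atoms.

5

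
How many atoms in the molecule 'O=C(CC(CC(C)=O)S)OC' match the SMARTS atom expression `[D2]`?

3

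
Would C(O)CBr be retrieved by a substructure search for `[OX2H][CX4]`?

Yes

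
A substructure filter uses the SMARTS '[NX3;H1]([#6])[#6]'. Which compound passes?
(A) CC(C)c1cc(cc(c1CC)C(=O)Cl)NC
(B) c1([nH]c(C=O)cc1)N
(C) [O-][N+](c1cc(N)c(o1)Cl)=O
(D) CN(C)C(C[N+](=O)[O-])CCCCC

[NX3;H1]([#6])[#6] describes a trivalent nitrogen with one H, bonded to two carbons (a secondary amine).
(A) contains an N-methylamino group (-NHCH3), which satisfies every atom and bond constraint.
(B) has a primary amino group (-NH2) but the nitrogen has H2 and only one carbon neighbour.
(C) has a primary amino group (-NH2) but the nitrogen has H2 and only one carbon neighbour.
(D) has a dimethylamino group (-N(CH3)2) but the nitrogen has H0, not H1.
So the answer is (A).

A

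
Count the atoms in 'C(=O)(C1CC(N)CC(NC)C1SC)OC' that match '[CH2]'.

The query [CH2] means: aliphatic carbon with exactly two hydrogens.
Check the 15 heavy atoms by environment: 2× C (H2) → match; 4× C (H1) → no; 1× N (H1) → no; 3× C (H3) → no; 1× S (H0) → no; 1× N (H2) → no; 1× C (H0) → no; 2× O (H0) → no.
That gives 2 matching atoms.

2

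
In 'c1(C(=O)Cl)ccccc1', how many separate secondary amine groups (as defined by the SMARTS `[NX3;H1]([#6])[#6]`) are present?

0

[NX3;H1]([#6])[#6] is the SMARTS for a secondary amine: a trivalent nitrogen with one H, bonded to two carbons.
No fragment in the molecule satisfies every constraint, giving 0 matches.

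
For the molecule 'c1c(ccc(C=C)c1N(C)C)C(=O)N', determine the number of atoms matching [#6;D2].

4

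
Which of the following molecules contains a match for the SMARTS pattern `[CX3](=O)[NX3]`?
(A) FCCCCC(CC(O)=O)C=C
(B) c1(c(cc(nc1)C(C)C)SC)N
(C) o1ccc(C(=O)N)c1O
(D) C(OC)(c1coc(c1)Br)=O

[CX3](=O)[NX3] describes a carbonyl carbon bonded to a trivalent nitrogen (an amide).
(A) has a carboxylic acid group (-C(=O)OH) but the carbonyl is bonded to O, not to an NX3 nitrogen.
(B) has a primary amino group (-NH2) but the -NH2 is not attached to a carbonyl carbon.
(C) contains a primary amide (-C(=O)NH2), which satisfies every atom and bond constraint.
(D) has a methyl-ester group (-C(=O)OCH3) but the carbonyl is bonded to O, not to an NX3 nitrogen.
So the answer is (C).

C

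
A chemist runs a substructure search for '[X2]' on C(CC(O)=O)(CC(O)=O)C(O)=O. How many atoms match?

3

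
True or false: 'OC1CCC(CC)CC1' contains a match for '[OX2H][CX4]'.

The pattern [OX2H][CX4] describes a hydroxyl oxygen bound to an sp3 (X4) carbon — an aliphatic alcohol.
The molecule carries a hydroxyl group (-OH), whose atoms satisfy every constraint of the query, so the pattern matches.

True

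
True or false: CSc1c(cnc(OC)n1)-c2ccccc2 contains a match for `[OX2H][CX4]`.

False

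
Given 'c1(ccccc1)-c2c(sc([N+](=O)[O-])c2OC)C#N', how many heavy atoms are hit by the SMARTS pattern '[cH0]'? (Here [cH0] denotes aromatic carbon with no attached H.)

5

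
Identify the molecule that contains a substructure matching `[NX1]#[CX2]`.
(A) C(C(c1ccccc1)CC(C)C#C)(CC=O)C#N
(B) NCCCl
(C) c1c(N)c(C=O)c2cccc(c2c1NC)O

[NX1]#[CX2] describes a nitrogen triple-bonded to a two-connected carbon (a nitrile).
(A) contains a nitrile (-C#N), which satisfies every atom and bond constraint.
(B) has a primary amino group (-NH2) but the nitrogen is NX3 (three connections), not NX1 triple-bonded.
(C) has a primary amino group (-NH2) but the nitrogen is NX3 (three connections), not NX1 triple-bonded.
So the answer is (A).

A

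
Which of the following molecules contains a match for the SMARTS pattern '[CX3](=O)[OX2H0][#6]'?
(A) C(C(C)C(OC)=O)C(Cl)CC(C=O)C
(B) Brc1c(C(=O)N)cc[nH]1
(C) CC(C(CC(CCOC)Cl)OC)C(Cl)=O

A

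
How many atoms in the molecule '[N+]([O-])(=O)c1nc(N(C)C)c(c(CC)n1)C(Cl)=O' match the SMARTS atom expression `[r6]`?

6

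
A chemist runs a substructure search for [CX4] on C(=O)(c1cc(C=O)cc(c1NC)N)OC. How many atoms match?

2

The query [CX4] means: C with X4: aliphatic carbon with exactly 4 total connections (bonds + H).
Check the 15 heavy atoms by environment: 6× c (aromatic, X3) → no; 2× N (X3) → no; 2× C (X3) → no; 2× O (X1) → no; 1× O (X2) → no; 2× C (X4) → match.
That gives 2 matching atoms.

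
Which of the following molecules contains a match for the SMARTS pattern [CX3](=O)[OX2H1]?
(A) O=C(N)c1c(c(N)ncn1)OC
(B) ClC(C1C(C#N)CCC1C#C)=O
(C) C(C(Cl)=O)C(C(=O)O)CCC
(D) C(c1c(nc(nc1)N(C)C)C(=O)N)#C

C

[CX3](=O)[OX2H1] describes an sp2 carbon double-bonded to O and single-bonded to an -OH oxygen (a carboxylic acid).
(A) has a primary amide (-C(=O)NH2) but the carbonyl is bonded to N, not to an -OH oxygen.
(B) has an acyl chloride (-C(=O)Cl) but the carbonyl is bonded to Cl, not to an -OH oxygen.
(C) contains a carboxylic acid group (-C(=O)OH), which satisfies every atom and bond constraint.
(D) has a primary amide (-C(=O)NH2) but the carbonyl is bonded to N, not to an -OH oxygen.
So the answer is (C).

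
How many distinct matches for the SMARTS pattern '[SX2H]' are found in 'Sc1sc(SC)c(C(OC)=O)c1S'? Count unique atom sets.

[SX2H] is the SMARTS for a thiol: an aliphatic sulfur with two connections, one being H.
The molecule carries 2 separate instances of a thiol (-SH) meeting every constraint; each maps to a distinct set of atoms, giving 2 matches.

2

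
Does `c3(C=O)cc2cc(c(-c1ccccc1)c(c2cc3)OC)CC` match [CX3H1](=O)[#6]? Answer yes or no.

The pattern [CX3H1](=O)[#6] describes an sp2 carbon with one H, double-bonded to O and single-bonded to carbon — an aldehyde.
The molecule carries an aldehyde (-CHO), whose atoms satisfy every constraint of the query, so the pattern matches.

Yes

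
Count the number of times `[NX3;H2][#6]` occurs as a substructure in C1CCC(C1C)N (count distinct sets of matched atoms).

1

[NX3;H2][#6] is the SMARTS for a primary amine: a trivalent nitrogen with two H attached to carbon.
Exactly one fragment in the molecule meets all constraints, giving 1 match.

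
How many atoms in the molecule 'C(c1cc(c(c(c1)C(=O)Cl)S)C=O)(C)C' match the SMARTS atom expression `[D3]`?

6

The query [D3] means: atom with exactly three heavy-atom neighbours.
Check the 15 heavy atoms by environment: 2× c (aromatic, D2) → no; 4× c (aromatic, D3) → match; 2× C (D3) → match; 2× C (D1) → no; 2× O (D1) → no; 1× Cl (D1) → no; 1× C (D2) → no; 1× S (D1) → no.
Summing the matching environments: 4 + 2 = 6 matching atoms.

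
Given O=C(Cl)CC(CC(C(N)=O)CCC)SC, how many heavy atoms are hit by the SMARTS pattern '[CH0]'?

2

Check the 15 heavy atoms by environment: 2× C (H3) → no; 4× C (H2) → no; 2× C (H1) → no; 2× C (H0) → match; 2× O (H0) → no; 1× Cl (H0) → no; 1× N (H2) → no; 1× S (H0) → no.
That gives 2 matching atoms.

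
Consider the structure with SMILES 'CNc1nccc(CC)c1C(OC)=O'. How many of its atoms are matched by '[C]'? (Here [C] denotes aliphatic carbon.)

5

The query [C] means: uppercase C matches aliphatic (non-aromatic) carbon only.
Check the 14 heavy atoms by environment: 1× n (aromatic) → no; 5× c (aromatic) → no; 5× C → match; 2× O → no; 1× N → no.
That gives 5 matching atoms.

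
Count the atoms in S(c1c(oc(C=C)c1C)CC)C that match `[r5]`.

Check the 12 heavy atoms by environment: 1× o (aromatic, in 5-ring) → match; 4× c (aromatic, in 5-ring) → match; 6× C (acyclic) → no; 1× S (acyclic) → no.
Summing the matching environments: 1 + 4 = 5 matching atoms.

5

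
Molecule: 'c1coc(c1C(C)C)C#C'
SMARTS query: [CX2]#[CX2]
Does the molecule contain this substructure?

Yes

The pattern [CX2]#[CX2] describes a carbon-carbon triple bond — an alkyne.
The molecule carries an ethynyl group (-C#CH), whose atoms satisfy every constraint of the query, so the pattern matches.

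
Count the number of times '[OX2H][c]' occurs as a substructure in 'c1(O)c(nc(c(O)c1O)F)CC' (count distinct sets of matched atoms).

3

[OX2H][c] is the SMARTS for a phenol: a hydroxyl oxygen attached to an aromatic carbon.
The molecule carries 3 separate instances of a hydroxyl group (-OH) meeting every constraint; each maps to a distinct set of atoms, giving 3 matches.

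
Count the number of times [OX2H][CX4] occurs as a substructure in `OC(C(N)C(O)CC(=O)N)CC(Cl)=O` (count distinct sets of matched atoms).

2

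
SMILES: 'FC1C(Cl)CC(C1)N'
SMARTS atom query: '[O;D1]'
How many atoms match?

Check the 8 heavy atoms by environment: 3× C (D3) → no; 2× C (D2) → no; 1× N (D1) → no; 1× Cl (D1) → no; 1× F (D1) → no.
No environment satisfies the query, so 0 matching atoms.

0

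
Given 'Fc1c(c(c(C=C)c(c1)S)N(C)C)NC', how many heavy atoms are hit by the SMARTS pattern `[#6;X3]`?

The query [#6;X3] means: any carbon (aromatic or not) with three total connections.
Check the 15 heavy atoms by environment: 6× c (aromatic, X3) → match; 1× S (X2) → no; 2× N (X3) → no; 3× C (X4) → no; 2× C (X3) → match; 1× F (X1) → no.
Summing the matching environments: 6 + 2 = 8 matching atoms.

8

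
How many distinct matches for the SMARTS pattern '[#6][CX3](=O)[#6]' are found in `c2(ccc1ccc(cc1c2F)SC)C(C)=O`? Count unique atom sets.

[#6][CX3](=O)[#6] is the SMARTS for a ketone: a carbonyl carbon (no H) flanked by two carbons.
Exactly one fragment in the molecule meets all constraints, giving 1 match.

1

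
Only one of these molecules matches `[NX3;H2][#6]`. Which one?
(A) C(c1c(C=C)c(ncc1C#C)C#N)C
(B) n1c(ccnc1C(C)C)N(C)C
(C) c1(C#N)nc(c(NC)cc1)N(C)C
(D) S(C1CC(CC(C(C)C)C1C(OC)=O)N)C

[NX3;H2][#6] describes a trivalent nitrogen with two H attached to carbon (a primary amine).
(A) has a nitrile (-C#N) but the nitrogen is NX1 (triple-bonded), not NX3 with two H.
(B) has a dimethylamino group (-N(CH3)2) but the nitrogen has H0, not H2.
(C) has a nitrile (-C#N) but the nitrogen is NX1 (triple-bonded), not NX3 with two H.
(D) contains a primary amino group (-NH2), which satisfies every atom and bond constraint.
So the answer is (D).

D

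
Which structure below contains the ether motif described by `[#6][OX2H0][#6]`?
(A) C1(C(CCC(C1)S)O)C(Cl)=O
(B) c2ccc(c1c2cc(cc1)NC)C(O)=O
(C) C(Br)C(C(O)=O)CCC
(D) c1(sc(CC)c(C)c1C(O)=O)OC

[#6][OX2H0][#6] describes an aliphatic oxygen bridging two carbons with no H on the oxygen (an ether).
(A) has a hydroxyl group (-OH) but the oxygen has H1, not H0 bridging two carbons.
(B) has a carboxylic acid group (-C(=O)OH) but the -OH oxygen has H1; the =O is OX1, not OX2.
(C) has a carboxylic acid group (-C(=O)OH) but the -OH oxygen has H1; the =O is OX1, not OX2.
(D) contains a methoxy ether (-OCH3), which satisfies every atom and bond constraint.
So the answer is (D).

D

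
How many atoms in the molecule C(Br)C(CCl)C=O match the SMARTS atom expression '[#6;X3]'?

The query [#6;X3] means: any carbon (aromatic or not) with three total connections.
Check the 7 heavy atoms by environment: 3× C (X4) → no; 1× C (X3) → match; 1× O (X1) → no; 1× Cl (X1) → no; 1× Br (X1) → no.
That gives 1 matching atom.

1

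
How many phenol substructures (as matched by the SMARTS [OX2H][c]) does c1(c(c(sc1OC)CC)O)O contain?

2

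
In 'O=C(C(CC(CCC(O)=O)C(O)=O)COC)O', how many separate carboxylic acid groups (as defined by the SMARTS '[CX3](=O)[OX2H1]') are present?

3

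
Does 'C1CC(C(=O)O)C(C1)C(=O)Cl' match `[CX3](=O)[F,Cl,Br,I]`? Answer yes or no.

Yes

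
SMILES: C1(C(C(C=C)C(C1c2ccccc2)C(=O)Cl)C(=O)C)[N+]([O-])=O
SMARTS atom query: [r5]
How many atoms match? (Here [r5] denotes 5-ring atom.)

The query [r5] means: r5 matches atoms in a five-membered ring.
Check the 22 heavy atoms by environment: 5× C (in 5-ring) → match; 5× C (acyclic) → no; 3× O (acyclic) → no; 1× Cl (acyclic) → no; 6× c (aromatic, in 6-ring) → no; 1× N (charge +1, acyclic) → no; 1× O (charge -1, acyclic) → no.
That gives 5 matching atoms.

5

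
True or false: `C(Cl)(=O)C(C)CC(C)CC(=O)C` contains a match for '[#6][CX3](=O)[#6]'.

True

The pattern [#6][CX3](=O)[#6] describes a carbonyl carbon (no H) flanked by two carbons — a ketone.
The molecule carries an acetyl/ketone group (-C(=O)CH3), whose atoms satisfy every constraint of the query, so the pattern matches.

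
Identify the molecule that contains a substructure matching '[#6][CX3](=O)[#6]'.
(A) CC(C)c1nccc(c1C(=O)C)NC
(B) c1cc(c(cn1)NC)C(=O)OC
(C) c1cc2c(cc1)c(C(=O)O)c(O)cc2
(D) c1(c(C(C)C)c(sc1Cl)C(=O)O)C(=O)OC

A

[#6][CX3](=O)[#6] describes a carbonyl carbon (no H) flanked by two carbons (a ketone).
(A) contains an acetyl/ketone group (-C(=O)CH3), which satisfies every atom and bond constraint.
(B) has a methyl-ester group (-C(=O)OCH3) but one neighbour of the carbonyl carbon is O, not C.
(C) has a carboxylic acid group (-C(=O)OH) but one neighbour of the carbonyl carbon is O, not C.
(D) has a methyl-ester group (-C(=O)OCH3) but one neighbour of the carbonyl carbon is O, not C.
So the answer is (A).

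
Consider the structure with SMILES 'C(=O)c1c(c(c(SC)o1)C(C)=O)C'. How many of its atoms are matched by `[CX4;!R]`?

3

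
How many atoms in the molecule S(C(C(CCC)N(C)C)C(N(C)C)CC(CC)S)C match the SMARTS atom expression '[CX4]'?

The query [CX4] means: C with X4: aliphatic carbon with exactly 4 total connections (bonds + H).
Check the 19 heavy atoms by environment: 15× C (X4) → match; 2× N (X3) → no; 2× S (X2) → no.
That gives 15 matching atoms.

15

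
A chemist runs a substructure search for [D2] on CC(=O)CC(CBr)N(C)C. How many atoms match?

2

The query [D2] means: atom with exactly two heavy-atom neighbours.
Check the 10 heavy atoms by environment: 2× C (D2) → match; 2× C (D3) → no; 1× O (D1) → no; 3× C (D1) → no; 1× N (D3) → no; 1× Br (D1) → no.
That gives 2 matching atoms.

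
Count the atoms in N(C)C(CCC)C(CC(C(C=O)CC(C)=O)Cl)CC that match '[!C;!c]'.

4

The query [!C;!c] means: neither aliphatic nor aromatic carbon — same as [!#6].
Check the 19 heavy atoms by environment: 15× C → no; 1× N → match; 1× Cl → match; 2× O → match.
Summing the matching environments: 1 + 1 + 2 = 4 matching atoms.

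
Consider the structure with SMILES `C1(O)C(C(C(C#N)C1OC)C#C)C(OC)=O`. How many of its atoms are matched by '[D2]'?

The query [D2] means: atom with exactly two heavy-atom neighbours.
Check the 16 heavy atoms by environment: 6× C (D3) → no; 2× O (D1) → no; 2× O (D2) → match; 3× C (D1) → no; 2× C (D2) → match; 1× N (D1) → no.
Summing the matching environments: 2 + 2 = 4 matching atoms.

4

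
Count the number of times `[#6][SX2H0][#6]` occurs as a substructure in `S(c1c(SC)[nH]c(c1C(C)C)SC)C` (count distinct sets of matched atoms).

[#6][SX2H0][#6] is the SMARTS for a thioether: an aliphatic sulfur bridging two carbons with no H on the sulfur.
The molecule carries 3 separate instances of a methylthio ether (-SCH3) meeting every constraint; each maps to a distinct set of atoms, giving 3 matches.

3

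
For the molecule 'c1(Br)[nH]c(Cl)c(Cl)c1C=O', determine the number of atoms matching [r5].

The query [r5] means: r5 matches atoms in a five-membered ring.
Check the 10 heavy atoms by environment: 1× n (aromatic, in 5-ring) → match; 4× c (aromatic, in 5-ring) → match; 2× Cl (acyclic) → no; 1× Br (acyclic) → no; 1× C (acyclic) → no; 1× O (acyclic) → no.
Summing the matching environments: 1 + 4 = 5 matching atoms.

5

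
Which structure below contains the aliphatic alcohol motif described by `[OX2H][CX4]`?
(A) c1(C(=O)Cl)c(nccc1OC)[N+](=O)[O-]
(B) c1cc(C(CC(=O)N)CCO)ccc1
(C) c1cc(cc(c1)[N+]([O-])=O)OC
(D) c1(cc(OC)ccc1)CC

B

[OX2H][CX4] describes a hydroxyl oxygen bound to an sp3 (X4) carbon (an aliphatic alcohol).
(A) has a methoxy ether (-OCH3) but the oxygen has H0 (ether), not H1.
(B) contains a hydroxyl group (-OH), which satisfies every atom and bond constraint.
(C) has a methoxy ether (-OCH3) but the oxygen has H0 (ether), not H1.
(D) has a methoxy ether (-OCH3) but the oxygen has H0 (ether), not H1.
So the answer is (B).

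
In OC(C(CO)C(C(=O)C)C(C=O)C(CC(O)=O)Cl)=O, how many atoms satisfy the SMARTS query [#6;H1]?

The query [#6;H1] means: any carbon bearing exactly one hydrogen.
Check the 19 heavy atoms by environment: 2× C (H2) → no; 5× C (H1) → match; 3× O (H1) → no; 4× O (H0) → no; 3× C (H0) → no; 1× C (H3) → no; 1× Cl (H0) → no.
That gives 5 matching atoms.

5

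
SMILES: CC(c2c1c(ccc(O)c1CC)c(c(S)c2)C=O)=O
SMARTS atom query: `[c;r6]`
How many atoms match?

Check the 19 heavy atoms by environment: 10× c (aromatic, in 6-ring) → match; 5× C (acyclic) → no; 3× O (acyclic) → no; 1× S (acyclic) → no.
That gives 10 matching atoms.

10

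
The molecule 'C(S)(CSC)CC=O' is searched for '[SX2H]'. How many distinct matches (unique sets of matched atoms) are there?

1

[SX2H] is the SMARTS for a thiol: an aliphatic sulfur with two connections, one being H.
Exactly one fragment in the molecule meets all constraints, giving 1 match.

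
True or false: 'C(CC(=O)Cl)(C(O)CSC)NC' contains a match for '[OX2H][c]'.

The pattern [OX2H][c] describes a hydroxyl oxygen attached to an aromatic carbon — a phenol.
The closest candidate here is a hydroxyl group (-OH), but the -OH is on an aliphatic carbon, not an aromatic c. No other fragment satisfies the full query, so there is no match.

False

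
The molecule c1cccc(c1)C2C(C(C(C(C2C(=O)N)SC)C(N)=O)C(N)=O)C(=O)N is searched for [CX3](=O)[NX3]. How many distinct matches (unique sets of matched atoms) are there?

4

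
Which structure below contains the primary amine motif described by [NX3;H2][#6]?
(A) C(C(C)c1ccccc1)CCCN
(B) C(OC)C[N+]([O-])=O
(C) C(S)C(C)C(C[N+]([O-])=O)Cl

A

[NX3;H2][#6] describes a trivalent nitrogen with two H attached to carbon (a primary amine).
(A) contains a primary amino group (-NH2), which satisfies every atom and bond constraint.
(B) has a nitro group (-[N+](=O)[O-]) but the nitrogen is [N+] with no H, not NX3H2.
(C) has a nitro group (-[N+](=O)[O-]) but the nitrogen is [N+] with no H, not NX3H2.
So the answer is (A).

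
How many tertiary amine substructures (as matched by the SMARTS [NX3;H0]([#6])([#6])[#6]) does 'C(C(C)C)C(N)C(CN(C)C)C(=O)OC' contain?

1

[NX3;H0]([#6])([#6])[#6] is the SMARTS for a tertiary amine: a trivalent nitrogen with no H, bonded to three carbons.
Exactly one fragment in the molecule meets all constraints, giving 1 match.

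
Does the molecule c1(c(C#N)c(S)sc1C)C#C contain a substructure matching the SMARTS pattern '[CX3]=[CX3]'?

No

The pattern [CX3]=[CX3] describes a non-aromatic C=C double bond between two sp2 carbons — an alkene.
The closest candidate here is an ethynyl group (-C#CH), but the C-C bond is a triple bond, not a double bond. No other fragment satisfies the full query, so there is no match.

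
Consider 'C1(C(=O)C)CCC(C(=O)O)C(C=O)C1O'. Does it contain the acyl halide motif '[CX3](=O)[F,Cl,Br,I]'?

The pattern [CX3](=O)[F,Cl,Br,I] describes a carbonyl carbon bonded to a halogen — an acyl halide.
The closest candidate here is a carboxylic acid group (-C(=O)OH), but the carbonyl is bonded to -OH, not to a halogen. No other fragment satisfies the full query, so there is no match.

No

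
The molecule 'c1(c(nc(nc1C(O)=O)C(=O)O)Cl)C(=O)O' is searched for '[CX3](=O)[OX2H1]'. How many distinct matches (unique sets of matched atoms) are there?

3

[CX3](=O)[OX2H1] is the SMARTS for a carboxylic acid: an sp2 carbon double-bonded to O and single-bonded to an -OH oxygen.
The molecule carries 3 separate instances of a carboxylic acid group (-C(=O)OH) meeting every constraint; each maps to a distinct set of atoms, giving 3 matches.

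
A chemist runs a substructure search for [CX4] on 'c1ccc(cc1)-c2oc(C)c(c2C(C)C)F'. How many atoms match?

The query [CX4] means: C with X4: aliphatic carbon with exactly 4 total connections (bonds + H).
Check the 16 heavy atoms by environment: 1× o (aromatic, X2) → no; 10× c (aromatic, X3) → no; 1× F (X1) → no; 4× C (X4) → match.
That gives 4 matching atoms.

4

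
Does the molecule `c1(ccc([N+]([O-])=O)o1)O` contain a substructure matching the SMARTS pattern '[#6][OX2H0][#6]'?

The pattern [#6][OX2H0][#6] describes an aliphatic oxygen bridging two carbons with no H on the oxygen — an ether.
The closest candidate here is a hydroxyl group (-OH), but the oxygen has H1, not H0 bridging two carbons. No other fragment satisfies the full query, so there is no match.

No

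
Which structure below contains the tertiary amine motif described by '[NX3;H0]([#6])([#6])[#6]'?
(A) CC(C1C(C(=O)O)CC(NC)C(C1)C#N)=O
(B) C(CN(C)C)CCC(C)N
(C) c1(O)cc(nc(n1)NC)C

B

[NX3;H0]([#6])([#6])[#6] describes a trivalent nitrogen with no H, bonded to three carbons (a tertiary amine).
(A) has an N-methylamino group (-NHCH3) but the nitrogen still has one H (H1), not H0.
(B) contains a dimethylamino group (-N(CH3)2), which satisfies every atom and bond constraint.
(C) has an N-methylamino group (-NHCH3) but the nitrogen still has one H (H1), not H0.
So the answer is (B).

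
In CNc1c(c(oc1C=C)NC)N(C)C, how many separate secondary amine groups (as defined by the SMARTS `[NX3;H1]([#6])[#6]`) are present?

[NX3;H1]([#6])[#6] is the SMARTS for a secondary amine: a trivalent nitrogen with one H, bonded to two carbons.
The molecule carries 2 separate instances of an N-methylamino group (-NHCH3) meeting every constraint; each maps to a distinct set of atoms, giving 2 matches.

2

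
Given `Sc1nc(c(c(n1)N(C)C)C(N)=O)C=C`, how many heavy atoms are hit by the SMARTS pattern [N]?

The query [N] means: uppercase N matches aliphatic (non-aromatic) nitrogen only.
Check the 15 heavy atoms by environment: 2× n (aromatic) → no; 4× c (aromatic) → no; 1× S → no; 2× N → match; 5× C → no; 1× O → no.
That gives 2 matching atoms.

2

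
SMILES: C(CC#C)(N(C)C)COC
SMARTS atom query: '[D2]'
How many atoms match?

4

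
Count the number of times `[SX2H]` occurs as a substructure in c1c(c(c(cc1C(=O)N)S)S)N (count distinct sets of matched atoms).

2

[SX2H] is the SMARTS for a thiol: an aliphatic sulfur with two connections, one being H.
The molecule carries 2 separate instances of a thiol (-SH) meeting every constraint; each maps to a distinct set of atoms, giving 2 matches.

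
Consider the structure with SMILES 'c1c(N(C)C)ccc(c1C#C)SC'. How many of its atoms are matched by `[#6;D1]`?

4

The query [#6;D1] means: carbon bonded to exactly one heavy atom.
Check the 13 heavy atoms by environment: 3× c (aromatic, D3) → no; 3× c (aromatic, D2) → no; 1× S (D2) → no; 4× C (D1) → match; 1× N (D3) → no; 1× C (D2) → no.
That gives 4 matching atoms.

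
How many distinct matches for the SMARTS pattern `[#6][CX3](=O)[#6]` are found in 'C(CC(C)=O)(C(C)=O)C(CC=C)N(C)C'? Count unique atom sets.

2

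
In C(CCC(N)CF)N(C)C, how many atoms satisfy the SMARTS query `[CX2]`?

0

The query [CX2] means: C with X2: aliphatic carbon with exactly 2 total connections.
Check the 10 heavy atoms by environment: 7× C (X4) → no; 1× F (X1) → no; 2× N (X3) → no.
No environment satisfies the query, so 0 matching atoms.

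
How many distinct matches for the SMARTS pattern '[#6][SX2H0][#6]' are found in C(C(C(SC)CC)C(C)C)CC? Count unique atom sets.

[#6][SX2H0][#6] is the SMARTS for a thioether: an aliphatic sulfur bridging two carbons with no H on the sulfur.
Exactly one fragment in the molecule meets all constraints, giving 1 match.

1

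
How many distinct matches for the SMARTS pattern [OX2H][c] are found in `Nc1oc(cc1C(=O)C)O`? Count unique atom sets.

1

[OX2H][c] is the SMARTS for a phenol: a hydroxyl oxygen attached to an aromatic carbon.
Exactly one fragment in the molecule meets all constraints, giving 1 match.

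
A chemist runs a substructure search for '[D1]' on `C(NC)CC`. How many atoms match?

The query [D1] means: atom with exactly one heavy-atom neighbour (degree 1).
Check the 5 heavy atoms by environment: 2× C (D2) → no; 2× C (D1) → match; 1× N (D2) → no.
That gives 2 matching atoms.

2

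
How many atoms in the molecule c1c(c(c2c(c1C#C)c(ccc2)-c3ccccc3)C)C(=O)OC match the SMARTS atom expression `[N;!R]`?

0

The query [N;!R] means: aliphatic nitrogen not in a ring.
Check the 23 heavy atoms by environment: 16× c (aromatic, in 6-ring) → no; 5× C (acyclic) → no; 2× O (acyclic) → no.
No environment satisfies the query, so 0 matching atoms.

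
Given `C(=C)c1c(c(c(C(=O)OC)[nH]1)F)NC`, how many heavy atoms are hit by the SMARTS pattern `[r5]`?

Check the 14 heavy atoms by environment: 1× n (aromatic, in 5-ring) → match; 4× c (aromatic, in 5-ring) → match; 5× C (acyclic) → no; 1× N (acyclic) → no; 2× O (acyclic) → no; 1× F (acyclic) → no.
Summing the matching environments: 1 + 4 = 5 matching atoms.

5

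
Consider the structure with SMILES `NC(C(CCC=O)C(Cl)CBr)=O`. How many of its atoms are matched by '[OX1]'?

2

The query [OX1] means: aliphatic oxygen with one total connection — typically a carbonyl =O or an oxide.
Check the 12 heavy atoms by environment: 5× C (X4) → no; 2× C (X3) → no; 2× O (X1) → match; 1× N (X3) → no; 1× Br (X1) → no; 1× Cl (X1) → no.
That gives 2 matching atoms.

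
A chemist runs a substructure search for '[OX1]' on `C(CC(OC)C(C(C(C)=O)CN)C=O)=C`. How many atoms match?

The query [OX1] means: aliphatic oxygen with one total connection — typically a carbonyl =O or an oxide.
Check the 15 heavy atoms by environment: 7× C (X4) → no; 4× C (X3) → no; 2× O (X1) → match; 1× O (X2) → no; 1× N (X3) → no.
That gives 2 matching atoms.

2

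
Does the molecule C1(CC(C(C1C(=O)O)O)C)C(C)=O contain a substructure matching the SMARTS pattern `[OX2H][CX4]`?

Yes

The pattern [OX2H][CX4] describes a hydroxyl oxygen bound to an sp3 (X4) carbon — an aliphatic alcohol.
The molecule carries a hydroxyl group (-OH), whose atoms satisfy every constraint of the query, so the pattern matches.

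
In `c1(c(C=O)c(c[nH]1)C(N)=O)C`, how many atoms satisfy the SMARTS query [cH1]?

1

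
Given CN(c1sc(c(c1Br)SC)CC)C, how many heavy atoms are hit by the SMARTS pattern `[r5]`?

5

The query [r5] means: r5 matches atoms in a five-membered ring.
Check the 13 heavy atoms by environment: 1× s (aromatic, in 5-ring) → match; 4× c (aromatic, in 5-ring) → match; 1× Br (acyclic) → no; 1× N (acyclic) → no; 5× C (acyclic) → no; 1× S (acyclic) → no.
Summing the matching environments: 1 + 4 = 5 matching atoms.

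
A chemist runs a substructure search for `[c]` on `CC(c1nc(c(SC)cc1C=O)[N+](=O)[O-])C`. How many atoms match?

5

Check the 16 heavy atoms by environment: 1× n (aromatic) → no; 5× c (aromatic) → match; 5× C → no; 2× O → no; 1× S → no; 1× N (charge +1) → no; 1× O (charge -1) → no.
That gives 5 matching atoms.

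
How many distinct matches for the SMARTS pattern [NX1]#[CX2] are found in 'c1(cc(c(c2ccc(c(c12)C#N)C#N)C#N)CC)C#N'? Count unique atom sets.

4

[NX1]#[CX2] is the SMARTS for a nitrile: a nitrogen triple-bonded to a two-connected carbon.
The molecule carries 4 separate instances of a nitrile (-C#N) meeting every constraint; each maps to a distinct set of atoms, giving 4 matches.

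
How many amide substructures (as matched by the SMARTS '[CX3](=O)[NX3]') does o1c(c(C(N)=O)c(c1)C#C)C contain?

[CX3](=O)[NX3] is the SMARTS for an amide: a carbonyl carbon bonded to a trivalent nitrogen.
Exactly one fragment in the molecule meets all constraints, giving 1 match.

1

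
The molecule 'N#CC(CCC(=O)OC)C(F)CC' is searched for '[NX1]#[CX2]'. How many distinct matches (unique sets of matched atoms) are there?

1

[NX1]#[CX2] is the SMARTS for a nitrile: a nitrogen triple-bonded to a two-connected carbon.
Exactly one fragment in the molecule meets all constraints, giving 1 match.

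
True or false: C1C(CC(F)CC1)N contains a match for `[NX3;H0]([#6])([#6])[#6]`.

The pattern [NX3;H0]([#6])([#6])[#6] describes a trivalent nitrogen with no H, bonded to three carbons — a tertiary amine.
The closest candidate here is a primary amino group (-NH2), but the nitrogen has H2, not H0 with three carbons. No other fragment satisfies the full query, so there is no match.

False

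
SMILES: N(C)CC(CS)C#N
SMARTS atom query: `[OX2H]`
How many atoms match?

0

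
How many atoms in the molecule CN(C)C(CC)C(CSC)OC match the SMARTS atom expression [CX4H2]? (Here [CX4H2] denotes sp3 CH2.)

2

The query [CX4H2] means: sp3 carbon (X4) with exactly two hydrogens.
Check the 12 heavy atoms by environment: 2× C (H2, X4) → match; 2× C (H1, X4) → no; 1× O (H0, X2) → no; 5× C (H3, X4) → no; 1× S (H0, X2) → no; 1× N (H0, X3) → no.
That gives 2 matching atoms.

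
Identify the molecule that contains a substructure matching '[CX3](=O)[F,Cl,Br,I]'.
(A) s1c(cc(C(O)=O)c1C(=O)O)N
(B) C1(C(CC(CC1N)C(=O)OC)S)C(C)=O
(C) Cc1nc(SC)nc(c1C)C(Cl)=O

C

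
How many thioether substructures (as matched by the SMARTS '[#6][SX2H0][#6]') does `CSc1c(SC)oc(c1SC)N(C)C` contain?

3

[#6][SX2H0][#6] is the SMARTS for a thioether: an aliphatic sulfur bridging two carbons with no H on the sulfur.
The molecule carries 3 separate instances of a methylthio ether (-SCH3) meeting every constraint; each maps to a distinct set of atoms, giving 3 matches.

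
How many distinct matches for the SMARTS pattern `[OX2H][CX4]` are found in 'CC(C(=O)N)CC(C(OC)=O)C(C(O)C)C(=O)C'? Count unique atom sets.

[OX2H][CX4] is the SMARTS for an aliphatic alcohol: a hydroxyl oxygen bound to an sp3 (X4) carbon.
Exactly one fragment in the molecule meets all constraints, giving 1 match.

1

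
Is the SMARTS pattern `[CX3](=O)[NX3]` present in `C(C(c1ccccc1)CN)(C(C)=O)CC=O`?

No

The pattern [CX3](=O)[NX3] describes a carbonyl carbon bonded to a trivalent nitrogen — an amide.
The closest candidate here is a primary amino group (-NH2), but the -NH2 is not attached to a carbonyl carbon. No other fragment satisfies the full query, so there is no match.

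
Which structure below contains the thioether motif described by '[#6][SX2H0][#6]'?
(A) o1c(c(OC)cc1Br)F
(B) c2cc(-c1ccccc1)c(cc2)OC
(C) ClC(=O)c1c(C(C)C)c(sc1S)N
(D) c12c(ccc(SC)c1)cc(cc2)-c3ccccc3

[#6][SX2H0][#6] describes an aliphatic sulfur bridging two carbons with no H on the sulfur (a thioether).
(A) has a methoxy ether (-OCH3) but the bridging atom is O, not S.
(B) has a methoxy ether (-OCH3) but the bridging atom is O, not S.
(C) has a thiol (-SH) but the sulfur has H1, not H0 bridging two carbons.
(D) contains a methylthio ether (-SCH3), which satisfies every atom and bond constraint.
So the answer is (D).

D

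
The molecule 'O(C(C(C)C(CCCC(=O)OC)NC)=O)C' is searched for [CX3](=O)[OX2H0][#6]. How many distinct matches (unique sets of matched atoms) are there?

[CX3](=O)[OX2H0][#6] is the SMARTS for an ester: a carbonyl carbon bonded to an oxygen that is itself bonded to carbon (no H on that O).
The molecule carries 2 separate instances of a methyl-ester group (-C(=O)OCH3) meeting every constraint; each maps to a distinct set of atoms, giving 2 matches.

2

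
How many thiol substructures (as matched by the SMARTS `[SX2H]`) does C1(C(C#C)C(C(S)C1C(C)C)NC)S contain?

2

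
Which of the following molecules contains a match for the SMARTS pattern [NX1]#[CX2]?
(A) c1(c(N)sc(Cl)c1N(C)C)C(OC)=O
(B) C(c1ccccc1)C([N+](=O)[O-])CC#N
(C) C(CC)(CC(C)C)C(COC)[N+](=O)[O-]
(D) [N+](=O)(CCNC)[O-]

B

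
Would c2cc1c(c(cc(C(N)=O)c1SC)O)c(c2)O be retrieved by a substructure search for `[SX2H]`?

No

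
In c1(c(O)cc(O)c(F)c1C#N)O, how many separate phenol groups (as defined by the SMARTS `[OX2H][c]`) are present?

3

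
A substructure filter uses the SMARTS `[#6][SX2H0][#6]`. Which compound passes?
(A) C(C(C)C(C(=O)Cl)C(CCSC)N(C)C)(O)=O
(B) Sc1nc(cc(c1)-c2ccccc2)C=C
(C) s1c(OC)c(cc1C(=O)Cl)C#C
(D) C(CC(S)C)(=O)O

[#6][SX2H0][#6] describes an aliphatic sulfur bridging two carbons with no H on the sulfur (a thioether).
(A) contains a methylthio ether (-SCH3), which satisfies every atom and bond constraint.
(B) has a thiol (-SH) but the sulfur has H1, not H0 bridging two carbons.
(C) has a methoxy ether (-OCH3) but the bridging atom is O, not S.
(D) has a thiol (-SH) but the sulfur has H1, not H0 bridging two carbons.
So the answer is (A).

A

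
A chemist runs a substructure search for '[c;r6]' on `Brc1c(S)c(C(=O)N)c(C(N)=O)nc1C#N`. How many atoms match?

The query [c;r6] means: aromatic carbon that belongs to a six-membered ring.
Check the 16 heavy atoms by environment: 1× n (aromatic, in 6-ring) → no; 5× c (aromatic, in 6-ring) → match; 1× S (acyclic) → no; 3× C (acyclic) → no; 2× O (acyclic) → no; 3× N (acyclic) → no; 1× Br (acyclic) → no.
That gives 5 matching atoms.

5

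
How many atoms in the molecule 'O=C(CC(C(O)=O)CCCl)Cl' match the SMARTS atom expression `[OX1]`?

The query [OX1] means: aliphatic oxygen with one total connection — typically a carbonyl =O or an oxide.
Check the 11 heavy atoms by environment: 4× C (X4) → no; 2× C (X3) → no; 2× O (X1) → match; 2× Cl (X1) → no; 1× O (X2) → no.
That gives 2 matching atoms.

2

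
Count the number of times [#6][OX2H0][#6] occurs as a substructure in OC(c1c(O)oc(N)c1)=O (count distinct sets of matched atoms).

[#6][OX2H0][#6] is the SMARTS for an ether: an aliphatic oxygen bridging two carbons with no H on the oxygen.
The molecule has a hydroxyl group (-OH), but the oxygen has H1, not H0 bridging two carbons; nothing else fits, so there are 0 matches.

0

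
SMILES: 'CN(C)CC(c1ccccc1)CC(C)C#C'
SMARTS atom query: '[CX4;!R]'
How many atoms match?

The query [CX4;!R] means: aliphatic carbon with four total connections, not in a ring.
Check the 16 heavy atoms by environment: 7× C (X4, acyclic) → match; 1× N (X3, acyclic) → no; 6× c (aromatic, X3, in 6-ring) → no; 2× C (X2, acyclic) → no.
That gives 7 matching atoms.

7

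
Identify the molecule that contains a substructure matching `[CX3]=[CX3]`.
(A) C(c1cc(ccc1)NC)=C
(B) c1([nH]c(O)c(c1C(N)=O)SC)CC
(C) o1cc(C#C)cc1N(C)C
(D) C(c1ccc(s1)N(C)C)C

[CX3]=[CX3] describes a non-aromatic C=C double bond between two sp2 carbons (an alkene).
(A) contains a vinyl group (-CH=CH2), which satisfies every atom and bond constraint.
(B) has an ethyl group (-CH2CH3) but its C-C bond is a single bond between CX4 carbons, not CX3=CX3.
(C) has an ethynyl group (-C#CH) but the C-C bond is a triple bond, not a double bond.
(D) has an ethyl group (-CH2CH3) but its C-C bond is a single bond between CX4 carbons, not CX3=CX3.
So the answer is (A).

A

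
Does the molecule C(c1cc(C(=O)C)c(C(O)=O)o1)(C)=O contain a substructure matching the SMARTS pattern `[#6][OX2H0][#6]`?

No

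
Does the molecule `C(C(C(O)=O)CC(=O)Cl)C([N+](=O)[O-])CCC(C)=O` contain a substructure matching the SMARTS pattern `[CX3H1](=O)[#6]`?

No

The pattern [CX3H1](=O)[#6] describes an sp2 carbon with one H, double-bonded to O and single-bonded to carbon — an aldehyde.
The closest candidate here is a carboxylic acid group (-C(=O)OH), but the carbonyl carbon has H0 and is bonded to O, not H1. No other fragment satisfies the full query, so there is no match.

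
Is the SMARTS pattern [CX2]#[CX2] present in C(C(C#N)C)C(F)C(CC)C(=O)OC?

The pattern [CX2]#[CX2] describes a carbon-carbon triple bond — an alkyne.
The closest candidate here is a nitrile (-C#N), but the triple bond is C#N, not C#C. No other fragment satisfies the full query, so there is no match.

No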